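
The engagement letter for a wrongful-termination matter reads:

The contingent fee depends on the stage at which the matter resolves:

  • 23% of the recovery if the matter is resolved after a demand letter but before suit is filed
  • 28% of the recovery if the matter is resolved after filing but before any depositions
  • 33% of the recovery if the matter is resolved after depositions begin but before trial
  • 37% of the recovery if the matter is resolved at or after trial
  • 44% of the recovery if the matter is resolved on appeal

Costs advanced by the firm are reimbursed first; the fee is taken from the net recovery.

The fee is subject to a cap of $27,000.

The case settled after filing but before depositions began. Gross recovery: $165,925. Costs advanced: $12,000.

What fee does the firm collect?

$27,000.00

Fee base (net of costs): $165,925 − $12,000 = $153,925
The matter settled after filing but before depositions began, so the 28% rate applies.
$153,925 × 28% = $43,099.00
$43,099.00 exceeds the $27,000 cap, so the fee is capped at $27,000.00.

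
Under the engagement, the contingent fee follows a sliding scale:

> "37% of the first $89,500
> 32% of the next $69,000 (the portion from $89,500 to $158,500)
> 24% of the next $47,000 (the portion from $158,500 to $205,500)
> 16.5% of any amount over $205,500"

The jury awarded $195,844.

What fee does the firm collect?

$64,157.56

First $89,500 at 37% = $33,115.00
Next $69,000 at 32% = $22,080.00
Remaining $37,344 at 24% = $8,962.56
Fee: $33,115.00 + $22,080.00 + $8,962.56 = $64,157.56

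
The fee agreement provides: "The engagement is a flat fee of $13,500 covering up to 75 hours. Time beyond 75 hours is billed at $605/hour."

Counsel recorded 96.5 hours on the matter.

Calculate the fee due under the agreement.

Flat fee: $13,500.00
Excess hours: 96.5 − 75 = 21.5
Overrun: 21.5 × $605 = $13,007.50
Total: $13,500.00 + $13,007.50 = $26,507.50

$26,507.50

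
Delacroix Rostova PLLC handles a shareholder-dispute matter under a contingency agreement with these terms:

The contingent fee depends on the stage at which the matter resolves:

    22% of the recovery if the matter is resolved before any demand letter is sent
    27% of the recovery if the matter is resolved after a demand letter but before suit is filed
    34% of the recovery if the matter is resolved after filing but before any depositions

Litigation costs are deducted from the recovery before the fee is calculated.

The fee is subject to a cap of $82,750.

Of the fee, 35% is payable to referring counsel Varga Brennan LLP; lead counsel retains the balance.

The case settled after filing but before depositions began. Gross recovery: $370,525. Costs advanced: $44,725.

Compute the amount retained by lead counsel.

Fee base (net of costs): $370,525 − $44,725 = $325,800
The matter settled after filing but before depositions began, so the 34% rate applies.
$325,800 × 34% = $110,772.00
$110,772.00 exceeds the $82,750 cap, so the fee is capped at $82,750.00.
Referral share: 35% of $82,750.00 = $28,962.50; lead counsel retains $82,750.00 − $28,962.50 = $53,787.50.

$53,787.50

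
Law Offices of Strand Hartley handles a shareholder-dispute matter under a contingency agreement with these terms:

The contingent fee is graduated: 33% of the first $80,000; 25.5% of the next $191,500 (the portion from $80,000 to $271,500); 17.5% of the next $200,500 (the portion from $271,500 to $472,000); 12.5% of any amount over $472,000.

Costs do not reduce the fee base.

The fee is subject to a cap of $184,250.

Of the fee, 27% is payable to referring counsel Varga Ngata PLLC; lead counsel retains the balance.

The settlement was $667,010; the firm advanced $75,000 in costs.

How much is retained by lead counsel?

$98,328.26

Fee base is the gross recovery, $667,010; costs are reimbursed separately.
First $80,000 at 33% = $26,400.00
Next $191,500 at 25.5% = $48,832.50
Next $200,500 at 17.5% = $35,087.50
Remaining $195,010 at 12.5% = $24,376.25
Fee: $26,400.00 + $48,832.50 + $35,087.50 + $24,376.25 = $134,696.25
$134,696.25 is under the $184,250 cap.
Referral share: 27% of $134,696.25 = $36,367.99; lead counsel retains $134,696.25 − $36,367.99 = $98,328.26.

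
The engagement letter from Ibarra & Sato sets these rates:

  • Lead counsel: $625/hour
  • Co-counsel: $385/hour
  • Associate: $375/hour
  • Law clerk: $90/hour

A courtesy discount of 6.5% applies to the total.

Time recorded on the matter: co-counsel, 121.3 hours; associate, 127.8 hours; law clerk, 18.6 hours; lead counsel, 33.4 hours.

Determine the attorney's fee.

Lead counsel: 33.4 × $625 = $20,875.00
Co-counsel: 121.3 × $385 = $46,700.50
Associate: 127.8 × $375 = $47,925.00
Law clerk: 18.6 × $90 = $1,674.00
Subtotal: $117,174.50
Less 6.5% discount: −$7,616.34
Total: $117,174.50 − $7,616.34 = $109,558.16

$109,558.16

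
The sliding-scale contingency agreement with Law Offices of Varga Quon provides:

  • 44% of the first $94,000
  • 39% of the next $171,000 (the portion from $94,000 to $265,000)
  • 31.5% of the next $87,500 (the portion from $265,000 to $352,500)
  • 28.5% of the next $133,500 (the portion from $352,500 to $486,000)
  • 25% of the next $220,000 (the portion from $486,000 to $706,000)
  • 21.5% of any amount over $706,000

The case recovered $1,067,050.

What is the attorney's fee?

$306,285.75

First $94,000 at 44% = $41,360.00
Next $171,000 at 39% = $66,690.00
Next $87,500 at 31.5% = $27,562.50
Next $133,500 at 28.5% = $38,047.50
Next $220,000 at 25% = $55,000.00
Remaining $361,050 at 21.5% = $77,625.75
Fee: $41,360.00 + $66,690.00 + $27,562.50 + $38,047.50 + $55,000.00 + $77,625.75 = $306,285.75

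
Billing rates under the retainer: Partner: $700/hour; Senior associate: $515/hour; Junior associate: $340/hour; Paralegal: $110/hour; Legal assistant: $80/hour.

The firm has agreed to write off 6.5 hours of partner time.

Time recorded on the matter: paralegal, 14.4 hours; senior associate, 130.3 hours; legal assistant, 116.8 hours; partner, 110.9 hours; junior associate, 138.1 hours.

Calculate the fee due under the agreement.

$198,066.50

Partner: 110.9 × $700 = $77,630.00
Senior associate: 130.3 × $515 = $67,104.50
Junior associate: 138.1 × $340 = $46,954.00
Paralegal: 14.4 × $110 = $1,584.00
Legal assistant: 116.8 × $80 = $9,344.00
Subtotal: $202,616.50
Write-off: 6.5 × $700 = $4,550.00
Total: $202,616.50 − $4,550.00 = $198,066.50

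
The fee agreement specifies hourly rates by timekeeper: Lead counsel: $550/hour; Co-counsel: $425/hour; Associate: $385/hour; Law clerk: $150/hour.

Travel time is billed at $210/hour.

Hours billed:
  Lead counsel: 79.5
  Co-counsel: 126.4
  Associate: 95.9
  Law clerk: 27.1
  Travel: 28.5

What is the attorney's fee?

$144,416.50

Lead counsel: 79.5 × $550 = $43,725.00
Co-counsel: 126.4 × $425 = $53,720.00
Associate: 95.9 × $385 = $36,921.50
Law clerk: 27.1 × $150 = $4,065.00
Subtotal: $43,725.00 + $53,720.00 + $36,921.50 + $4,065.00 = $138,431.50
Travel: 28.5 × $210 = $5,985.00
Total: $138,431.50 + $5,985.00 = $144,416.50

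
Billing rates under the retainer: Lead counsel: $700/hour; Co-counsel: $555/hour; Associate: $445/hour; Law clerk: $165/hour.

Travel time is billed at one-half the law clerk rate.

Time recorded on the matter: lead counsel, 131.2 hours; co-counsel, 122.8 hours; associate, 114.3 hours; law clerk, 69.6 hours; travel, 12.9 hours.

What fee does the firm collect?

$223,405.75

Lead counsel: 131.2 × $700 = $91,840.00
Co-counsel: 122.8 × $555 = $68,154.00
Associate: 114.3 × $445 = $50,863.50
Law clerk: 69.6 × $165 = $11,484.00
Subtotal: $91,840.00 + $68,154.00 + $50,863.50 + $11,484.00 = $222,341.50
Travel: 12.9 × ($165 ÷ 2) = 12.9 × $82.50 = $1,064.25
Total: $222,341.50 + $1,064.25 = $223,405.75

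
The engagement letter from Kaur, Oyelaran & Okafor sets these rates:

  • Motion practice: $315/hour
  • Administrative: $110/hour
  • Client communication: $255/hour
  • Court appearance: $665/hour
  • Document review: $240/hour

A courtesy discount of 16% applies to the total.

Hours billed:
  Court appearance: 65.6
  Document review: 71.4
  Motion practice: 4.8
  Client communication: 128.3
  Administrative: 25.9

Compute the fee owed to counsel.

$82,183.50

Motion practice: 4.8 × $315 = $1,512.00
Administrative: 25.9 × $110 = $2,849.00
Client communication: 128.3 × $255 = $32,716.50
Court appearance: 65.6 × $665 = $43,624.00
Document review: 71.4 × $240 = $17,136.00
Subtotal: $97,837.50
Less 16% discount: −$15,654.00
Total: $97,837.50 − $15,654.00 = $82,183.50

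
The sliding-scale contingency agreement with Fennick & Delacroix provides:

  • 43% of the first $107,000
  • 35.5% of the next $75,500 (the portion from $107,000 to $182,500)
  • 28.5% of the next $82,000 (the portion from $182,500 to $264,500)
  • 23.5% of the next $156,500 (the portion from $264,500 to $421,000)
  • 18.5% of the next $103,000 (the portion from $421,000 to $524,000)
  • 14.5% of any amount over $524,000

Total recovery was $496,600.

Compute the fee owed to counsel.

First $107,000 at 43% = $46,010.00
Next $75,500 at 35.5% = $26,802.50
Next $82,000 at 28.5% = $23,370.00
Next $156,500 at 23.5% = $36,777.50
Remaining $75,600 at 18.5% = $13,986.00
Fee: $46,010.00 + $26,802.50 + $23,370.00 + $36,777.50 + $13,986.00 = $146,946.00

$146,946.00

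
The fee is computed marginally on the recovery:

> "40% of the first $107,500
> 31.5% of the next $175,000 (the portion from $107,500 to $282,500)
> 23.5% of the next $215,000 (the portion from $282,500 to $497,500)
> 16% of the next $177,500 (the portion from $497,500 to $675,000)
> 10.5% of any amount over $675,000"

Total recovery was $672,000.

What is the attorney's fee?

First $107,500 at 40% = $43,000.00
Next $175,000 at 31.5% = $55,125.00
Next $215,000 at 23.5% = $50,525.00
Remaining $174,500 at 16% = $27,920.00
Fee: $43,000.00 + $55,125.00 + $50,525.00 + $27,920.00 = $176,570.00

$176,570.00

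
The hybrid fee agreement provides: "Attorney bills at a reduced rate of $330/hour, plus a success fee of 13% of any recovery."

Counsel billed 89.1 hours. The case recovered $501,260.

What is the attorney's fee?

Hourly: 89.1 × $330 = $29,403.00
Success fee: 13% of $501,260 = $65,163.80
Total: $29,403.00 + $65,163.80 = $94,566.80

$94,566.80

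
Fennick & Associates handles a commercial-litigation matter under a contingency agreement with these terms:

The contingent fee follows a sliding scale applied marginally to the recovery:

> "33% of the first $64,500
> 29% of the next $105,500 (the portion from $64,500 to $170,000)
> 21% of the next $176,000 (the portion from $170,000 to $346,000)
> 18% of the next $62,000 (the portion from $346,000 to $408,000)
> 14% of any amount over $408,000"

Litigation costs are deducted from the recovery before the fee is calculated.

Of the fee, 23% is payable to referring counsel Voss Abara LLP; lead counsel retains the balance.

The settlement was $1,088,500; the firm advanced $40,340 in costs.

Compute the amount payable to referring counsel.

$43,613.15

Fee base (net of costs): $1,088,500 − $40,340 = $1,048,160
First $64,500 at 33% = $21,285.00
Next $105,500 at 29% = $30,595.00
Next $176,000 at 21% = $36,960.00
Next $62,000 at 18% = $11,160.00
Remaining $640,160 at 14% = $89,622.40
Fee: $21,285.00 + $30,595.00 + $36,960.00 + $11,160.00 + $89,622.40 = $189,622.40
Referral share: 23% of $189,622.40 = $43,613.15; lead counsel retains $189,622.40 − $43,613.15 = $146,009.25.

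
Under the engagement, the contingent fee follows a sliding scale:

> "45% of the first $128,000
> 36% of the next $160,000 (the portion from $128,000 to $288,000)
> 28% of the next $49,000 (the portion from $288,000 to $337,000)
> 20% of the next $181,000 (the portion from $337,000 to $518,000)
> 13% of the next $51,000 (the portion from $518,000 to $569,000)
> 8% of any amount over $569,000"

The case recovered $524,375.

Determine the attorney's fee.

First $128,000 at 45% = $57,600.00
Next $160,000 at 36% = $57,600.00
Next $49,000 at 28% = $13,720.00
Next $181,000 at 20% = $36,200.00
Remaining $6,375 at 13% = $828.75
Fee: $57,600.00 + $57,600.00 + $13,720.00 + $36,200.00 + $828.75 = $165,948.75

$165,948.75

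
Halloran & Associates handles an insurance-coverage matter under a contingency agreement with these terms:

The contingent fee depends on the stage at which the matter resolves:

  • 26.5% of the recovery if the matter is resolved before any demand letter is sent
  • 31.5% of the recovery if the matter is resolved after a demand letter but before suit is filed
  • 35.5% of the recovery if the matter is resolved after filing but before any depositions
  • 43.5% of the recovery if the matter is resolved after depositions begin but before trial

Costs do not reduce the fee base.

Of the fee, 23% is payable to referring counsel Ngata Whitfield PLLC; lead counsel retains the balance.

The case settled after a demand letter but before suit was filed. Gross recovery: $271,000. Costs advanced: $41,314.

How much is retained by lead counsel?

$65,731.05

Fee base is the gross recovery, $271,000; costs are reimbursed separately.
The matter settled after a demand letter but before suit was filed, so the 31.5% rate applies.
$271,000 × 31.5% = $85,365.00
Referral share: 23% of $85,365.00 = $19,633.95; lead counsel retains $85,365.00 − $19,633.95 = $65,731.05.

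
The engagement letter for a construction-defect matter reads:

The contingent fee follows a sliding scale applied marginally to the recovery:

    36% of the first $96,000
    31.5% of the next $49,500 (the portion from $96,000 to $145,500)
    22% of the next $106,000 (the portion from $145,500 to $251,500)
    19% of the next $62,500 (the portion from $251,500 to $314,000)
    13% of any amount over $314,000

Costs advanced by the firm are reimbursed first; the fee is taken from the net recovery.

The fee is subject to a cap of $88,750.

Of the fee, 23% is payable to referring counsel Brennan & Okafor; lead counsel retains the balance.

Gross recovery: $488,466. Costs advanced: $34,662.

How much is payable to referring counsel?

$20,412.50

Fee base (net of costs): $488,466 − $34,662 = $453,804
First $96,000 at 36% = $34,560.00
Next $49,500 at 31.5% = $15,592.50
Next $106,000 at 22% = $23,320.00
Next $62,500 at 19% = $11,875.00
Remaining $139,804 at 13% = $18,174.52
Fee: $34,560.00 + $15,592.50 + $23,320.00 + $11,875.00 + $18,174.52 = $103,522.02
$103,522.02 exceeds the $88,750 cap, so the fee is capped at $88,750.00.
Referral share: 23% of $88,750.00 = $20,412.50; lead counsel retains $88,750.00 − $20,412.50 = $68,337.50.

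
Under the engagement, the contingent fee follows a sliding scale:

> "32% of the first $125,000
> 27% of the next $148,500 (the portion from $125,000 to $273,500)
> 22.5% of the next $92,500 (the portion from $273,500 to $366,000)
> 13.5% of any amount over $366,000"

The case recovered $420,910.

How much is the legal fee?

$108,320.35

First $125,000 at 32% = $40,000.00
Next $148,500 at 27% = $40,095.00
Next $92,500 at 22.5% = $20,812.50
Remaining $54,910 at 13.5% = $7,412.85
Fee: $40,000.00 + $40,095.00 + $20,812.50 + $7,412.85 = $108,320.35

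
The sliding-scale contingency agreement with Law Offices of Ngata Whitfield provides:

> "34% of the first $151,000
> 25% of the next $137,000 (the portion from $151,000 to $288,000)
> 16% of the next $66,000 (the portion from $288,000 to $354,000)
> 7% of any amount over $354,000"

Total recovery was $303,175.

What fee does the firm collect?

$88,018.00

First $151,000 at 34% = $51,340.00
Next $137,000 at 25% = $34,250.00
Remaining $15,175 at 16% = $2,428.00
Fee: $51,340.00 + $34,250.00 + $2,428.00 = $88,018.00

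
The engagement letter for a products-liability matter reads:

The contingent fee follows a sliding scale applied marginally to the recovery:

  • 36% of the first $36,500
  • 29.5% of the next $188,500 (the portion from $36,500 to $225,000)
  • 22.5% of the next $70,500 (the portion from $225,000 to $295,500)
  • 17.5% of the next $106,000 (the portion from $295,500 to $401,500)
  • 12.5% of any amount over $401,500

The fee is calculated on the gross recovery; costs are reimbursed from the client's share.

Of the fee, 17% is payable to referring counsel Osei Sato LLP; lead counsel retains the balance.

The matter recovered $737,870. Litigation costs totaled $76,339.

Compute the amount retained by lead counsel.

Fee base is the gross recovery, $737,870; costs are reimbursed separately.
First $36,500 at 36% = $13,140.00
Next $188,500 at 29.5% = $55,607.50
Next $70,500 at 22.5% = $15,862.50
Next $106,000 at 17.5% = $18,550.00
Remaining $336,370 at 12.5% = $42,046.25
Fee: $13,140.00 + $55,607.50 + $15,862.50 + $18,550.00 + $42,046.25 = $145,206.25
Referral share: 17% of $145,206.25 = $24,685.06; lead counsel retains $145,206.25 − $24,685.06 = $120,521.19.

$120,521.19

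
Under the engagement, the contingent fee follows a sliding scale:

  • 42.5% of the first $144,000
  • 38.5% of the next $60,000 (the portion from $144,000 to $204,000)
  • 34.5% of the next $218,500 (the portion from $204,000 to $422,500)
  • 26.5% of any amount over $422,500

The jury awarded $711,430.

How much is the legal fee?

First $144,000 at 42.5% = $61,200.00
Next $60,000 at 38.5% = $23,100.00
Next $218,500 at 34.5% = $75,382.50
Remaining $288,930 at 26.5% = $76,566.45
Fee: $61,200.00 + $23,100.00 + $75,382.50 + $76,566.45 = $236,248.95

$236,248.95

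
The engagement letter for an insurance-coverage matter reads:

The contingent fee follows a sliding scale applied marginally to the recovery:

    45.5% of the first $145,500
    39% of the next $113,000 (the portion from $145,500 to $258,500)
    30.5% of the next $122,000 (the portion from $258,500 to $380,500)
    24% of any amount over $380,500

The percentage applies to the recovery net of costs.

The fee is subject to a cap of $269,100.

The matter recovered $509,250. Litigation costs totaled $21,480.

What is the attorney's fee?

Fee base (net of costs): $509,250 − $21,480 = $487,770
First $145,500 at 45.5% = $66,202.50
Next $113,000 at 39% = $44,070.00
Next $122,000 at 30.5% = $37,210.00
Remaining $107,270 at 24% = $25,744.80
Fee: $66,202.50 + $44,070.00 + $37,210.00 + $25,744.80 = $173,227.30
$173,227.30 is under the $269,100 cap.

$173,227.30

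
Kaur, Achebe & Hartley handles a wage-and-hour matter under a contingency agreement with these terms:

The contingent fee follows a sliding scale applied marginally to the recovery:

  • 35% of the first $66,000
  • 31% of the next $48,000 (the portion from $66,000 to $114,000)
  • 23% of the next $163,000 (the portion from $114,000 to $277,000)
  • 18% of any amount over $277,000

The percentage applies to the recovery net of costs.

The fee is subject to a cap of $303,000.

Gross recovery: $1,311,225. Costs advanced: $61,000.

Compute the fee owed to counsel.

$250,650.50

Fee base (net of costs): $1,311,225 − $61,000 = $1,250,225
First $66,000 at 35% = $23,100.00
Next $48,000 at 31% = $14,880.00
Next $163,000 at 23% = $37,490.00
Remaining $973,225 at 18% = $175,180.50
Fee: $23,100.00 + $14,880.00 + $37,490.00 + $175,180.50 = $250,650.50
$250,650.50 is under the $303,000 cap.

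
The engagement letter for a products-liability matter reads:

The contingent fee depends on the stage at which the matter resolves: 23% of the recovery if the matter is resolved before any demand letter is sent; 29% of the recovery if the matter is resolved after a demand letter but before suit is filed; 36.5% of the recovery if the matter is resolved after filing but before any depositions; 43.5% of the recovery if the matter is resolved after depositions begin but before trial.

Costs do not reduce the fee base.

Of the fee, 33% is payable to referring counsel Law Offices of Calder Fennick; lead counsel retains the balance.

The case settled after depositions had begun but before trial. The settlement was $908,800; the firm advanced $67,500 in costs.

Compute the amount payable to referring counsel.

$130,458.24

Fee base is the gross recovery, $908,800; costs are reimbursed separately.
The matter settled after depositions had begun but before trial, so the 43.5% rate applies.
$908,800 × 43.5% = $395,328.00
Referral share: 33% of $395,328.00 = $130,458.24; lead counsel retains $395,328.00 − $130,458.24 = $264,869.76.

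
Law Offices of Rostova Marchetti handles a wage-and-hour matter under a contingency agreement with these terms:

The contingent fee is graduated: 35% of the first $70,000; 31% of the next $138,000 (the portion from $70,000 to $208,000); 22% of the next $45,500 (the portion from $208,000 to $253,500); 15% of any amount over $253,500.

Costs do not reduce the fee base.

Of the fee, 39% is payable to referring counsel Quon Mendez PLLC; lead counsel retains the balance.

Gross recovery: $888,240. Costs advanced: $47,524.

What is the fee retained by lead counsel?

$105,225.61

Fee base is the gross recovery, $888,240; costs are reimbursed separately.
First $70,000 at 35% = $24,500.00
Next $138,000 at 31% = $42,780.00
Next $45,500 at 22% = $10,010.00
Remaining $634,740 at 15% = $95,211.00
Fee: $24,500.00 + $42,780.00 + $10,010.00 + $95,211.00 = $172,501.00
Referral share: 39% of $172,501.00 = $67,275.39; lead counsel retains $172,501.00 − $67,275.39 = $105,225.61.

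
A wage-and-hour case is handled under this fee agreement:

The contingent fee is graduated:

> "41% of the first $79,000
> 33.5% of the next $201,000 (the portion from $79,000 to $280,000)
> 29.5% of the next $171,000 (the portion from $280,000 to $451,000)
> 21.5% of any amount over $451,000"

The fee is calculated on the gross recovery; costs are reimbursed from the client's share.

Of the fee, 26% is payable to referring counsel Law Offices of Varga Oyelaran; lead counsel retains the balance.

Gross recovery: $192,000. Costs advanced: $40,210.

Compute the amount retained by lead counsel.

$51,981.30

Fee base is the gross recovery, $192,000; costs are reimbursed separately.
First $79,000 at 41% = $32,390.00
Remaining $113,000 at 33.5% = $37,855.00
Fee: $32,390.00 + $37,855.00 = $70,245.00
Referral share: 26% of $70,245.00 = $18,263.70; lead counsel retains $70,245.00 − $18,263.70 = $51,981.30.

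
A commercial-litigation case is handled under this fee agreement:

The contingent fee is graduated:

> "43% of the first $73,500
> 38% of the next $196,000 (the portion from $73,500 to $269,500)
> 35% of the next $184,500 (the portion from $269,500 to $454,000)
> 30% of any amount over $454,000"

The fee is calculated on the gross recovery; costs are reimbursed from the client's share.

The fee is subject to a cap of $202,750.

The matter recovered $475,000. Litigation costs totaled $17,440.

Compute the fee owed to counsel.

Fee base is the gross recovery, $475,000; costs are reimbursed separately.
First $73,500 at 43% = $31,605.00
Next $196,000 at 38% = $74,480.00
Next $184,500 at 35% = $64,575.00
Remaining $21,000 at 30% = $6,300.00
Fee: $31,605.00 + $74,480.00 + $64,575.00 + $6,300.00 = $176,960.00
$176,960.00 is under the $202,750 cap.

$176,960.00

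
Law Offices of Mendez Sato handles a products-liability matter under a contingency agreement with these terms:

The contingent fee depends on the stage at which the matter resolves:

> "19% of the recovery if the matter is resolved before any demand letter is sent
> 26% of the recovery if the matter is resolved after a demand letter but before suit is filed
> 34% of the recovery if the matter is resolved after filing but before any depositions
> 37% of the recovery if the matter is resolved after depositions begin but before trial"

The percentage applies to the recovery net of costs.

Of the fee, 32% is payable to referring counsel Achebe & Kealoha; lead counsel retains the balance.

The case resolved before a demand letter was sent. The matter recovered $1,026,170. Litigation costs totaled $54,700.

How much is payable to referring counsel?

Fee base (net of costs): $1,026,170 − $54,700 = $971,470
The matter resolved before a demand letter was sent, so the 19% rate applies.
$971,470 × 19% = $184,579.30
Referral share: 32% of $184,579.30 = $59,065.38; lead counsel retains $184,579.30 − $59,065.38 = $125,513.92.

$59,065.38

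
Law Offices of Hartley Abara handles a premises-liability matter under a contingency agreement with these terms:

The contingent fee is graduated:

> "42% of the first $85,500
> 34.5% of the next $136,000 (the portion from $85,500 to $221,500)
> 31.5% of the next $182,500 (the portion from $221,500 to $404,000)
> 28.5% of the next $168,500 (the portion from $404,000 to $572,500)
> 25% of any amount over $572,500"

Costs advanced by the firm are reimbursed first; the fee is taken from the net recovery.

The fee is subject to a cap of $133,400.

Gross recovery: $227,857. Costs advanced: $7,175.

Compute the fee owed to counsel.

Fee base (net of costs): $227,857 − $7,175 = $220,682
First $85,500 at 42% = $35,910.00
Remaining $135,182 at 34.5% = $46,637.79
Fee: $35,910.00 + $46,637.79 = $82,547.79
$82,547.79 is under the $133,400 cap.

$82,547.79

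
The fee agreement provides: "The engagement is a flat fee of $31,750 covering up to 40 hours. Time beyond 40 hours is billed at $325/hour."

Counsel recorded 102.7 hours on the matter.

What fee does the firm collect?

$52,127.50

Flat fee: $31,750.00
Excess hours: 102.7 − 40 = 62.7
Overrun: 62.7 × $325 = $20,377.50
Total: $31,750.00 + $20,377.50 = $52,127.50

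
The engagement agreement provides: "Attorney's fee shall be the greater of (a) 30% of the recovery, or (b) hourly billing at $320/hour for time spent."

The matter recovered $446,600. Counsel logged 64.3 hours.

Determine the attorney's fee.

$133,980.00

(a) 30% of $446,600 = $133,980.00
(b) 64.3 × $320 = $20,576.00
The greater is (a): $133,980.00.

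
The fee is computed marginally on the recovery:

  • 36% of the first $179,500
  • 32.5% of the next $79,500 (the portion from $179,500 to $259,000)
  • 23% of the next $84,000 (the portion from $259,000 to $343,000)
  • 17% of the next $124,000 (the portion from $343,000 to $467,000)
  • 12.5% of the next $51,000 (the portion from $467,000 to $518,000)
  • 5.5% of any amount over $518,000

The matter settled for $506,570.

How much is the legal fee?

$135,803.75

First $179,500 at 36% = $64,620.00
Next $79,500 at 32.5% = $25,837.50
Next $84,000 at 23% = $19,320.00
Next $124,000 at 17% = $21,080.00
Remaining $39,570 at 12.5% = $4,946.25
Fee: $64,620.00 + $25,837.50 + $19,320.00 + $21,080.00 + $4,946.25 = $135,803.75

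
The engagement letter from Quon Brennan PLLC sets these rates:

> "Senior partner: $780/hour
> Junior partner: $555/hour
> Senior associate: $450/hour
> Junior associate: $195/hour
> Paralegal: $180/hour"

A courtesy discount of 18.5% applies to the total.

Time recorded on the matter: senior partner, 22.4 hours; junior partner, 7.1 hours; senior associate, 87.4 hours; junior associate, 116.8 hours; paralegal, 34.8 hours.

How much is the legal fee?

Senior partner: 22.4 × $780 = $17,472.00
Junior partner: 7.1 × $555 = $3,940.50
Senior associate: 87.4 × $450 = $39,330.00
Junior associate: 116.8 × $195 = $22,776.00
Paralegal: 34.8 × $180 = $6,264.00
Subtotal: $89,782.50
Less 18.5% discount: −$16,609.76
Total: $89,782.50 − $16,609.76 = $73,172.74

$73,172.74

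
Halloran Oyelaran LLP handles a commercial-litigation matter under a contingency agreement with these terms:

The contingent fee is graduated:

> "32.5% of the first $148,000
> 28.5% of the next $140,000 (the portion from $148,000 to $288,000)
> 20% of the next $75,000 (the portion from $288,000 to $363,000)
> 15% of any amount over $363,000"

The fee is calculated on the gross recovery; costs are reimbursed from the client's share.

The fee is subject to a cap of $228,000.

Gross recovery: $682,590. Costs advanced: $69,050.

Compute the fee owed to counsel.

Fee base is the gross recovery, $682,590; costs are reimbursed separately.
First $148,000 at 32.5% = $48,100.00
Next $140,000 at 28.5% = $39,900.00
Next $75,000 at 20% = $15,000.00
Remaining $319,590 at 15% = $47,938.50
Fee: $48,100.00 + $39,900.00 + $15,000.00 + $47,938.50 = $150,938.50
$150,938.50 is under the $228,000 cap.

$150,938.50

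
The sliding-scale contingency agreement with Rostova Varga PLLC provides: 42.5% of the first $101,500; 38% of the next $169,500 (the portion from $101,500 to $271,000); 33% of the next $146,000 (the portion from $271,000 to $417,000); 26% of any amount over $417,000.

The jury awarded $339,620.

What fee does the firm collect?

First $101,500 at 42.5% = $43,137.50
Next $169,500 at 38% = $64,410.00
Remaining $68,620 at 33% = $22,644.60
Fee: $43,137.50 + $64,410.00 + $22,644.60 = $130,192.10

$130,192.10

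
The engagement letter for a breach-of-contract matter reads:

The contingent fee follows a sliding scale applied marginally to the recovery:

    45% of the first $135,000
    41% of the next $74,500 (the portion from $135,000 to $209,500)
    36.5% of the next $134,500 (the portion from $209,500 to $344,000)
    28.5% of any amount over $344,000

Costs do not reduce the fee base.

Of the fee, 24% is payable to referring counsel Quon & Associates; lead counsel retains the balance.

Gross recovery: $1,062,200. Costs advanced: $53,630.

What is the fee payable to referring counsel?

$82,817.88

Fee base is the gross recovery, $1,062,200; costs are reimbursed separately.
First $135,000 at 45% = $60,750.00
Next $74,500 at 41% = $30,545.00
Next $134,500 at 36.5% = $49,092.50
Remaining $718,200 at 28.5% = $204,687.00
Fee: $60,750.00 + $30,545.00 + $49,092.50 + $204,687.00 = $345,074.50
Referral share: 24% of $345,074.50 = $82,817.88; lead counsel retains $345,074.50 − $82,817.88 = $262,256.62.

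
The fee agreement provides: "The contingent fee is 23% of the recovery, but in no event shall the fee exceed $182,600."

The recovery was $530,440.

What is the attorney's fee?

23% of $530,440 = $122,001.20
That is under the $182,600 cap.

$122,001.20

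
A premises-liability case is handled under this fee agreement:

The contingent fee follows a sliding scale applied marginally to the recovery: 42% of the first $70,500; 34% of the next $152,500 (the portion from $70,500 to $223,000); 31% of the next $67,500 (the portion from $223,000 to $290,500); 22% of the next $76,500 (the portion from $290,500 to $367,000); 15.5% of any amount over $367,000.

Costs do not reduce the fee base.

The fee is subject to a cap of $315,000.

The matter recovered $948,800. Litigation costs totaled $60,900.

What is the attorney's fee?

$209,394.00

Fee base is the gross recovery, $948,800; costs are reimbursed separately.
First $70,500 at 42% = $29,610.00
Next $152,500 at 34% = $51,850.00
Next $67,500 at 31% = $20,925.00
Next $76,500 at 22% = $16,830.00
Remaining $581,800 at 15.5% = $90,179.00
Fee: $29,610.00 + $51,850.00 + $20,925.00 + $16,830.00 + $90,179.00 = $209,394.00
$209,394.00 is under the $315,000 cap.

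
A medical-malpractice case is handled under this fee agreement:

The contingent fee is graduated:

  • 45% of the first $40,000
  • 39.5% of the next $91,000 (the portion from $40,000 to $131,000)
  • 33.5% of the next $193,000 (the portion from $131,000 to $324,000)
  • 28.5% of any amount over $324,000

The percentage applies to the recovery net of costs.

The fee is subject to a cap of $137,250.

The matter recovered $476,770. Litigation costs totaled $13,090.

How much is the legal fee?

Fee base (net of costs): $476,770 − $13,090 = $463,680
First $40,000 at 45% = $18,000.00
Next $91,000 at 39.5% = $35,945.00
Next $193,000 at 33.5% = $64,655.00
Remaining $139,680 at 28.5% = $39,808.80
Fee: $18,000.00 + $35,945.00 + $64,655.00 + $39,808.80 = $158,408.80
$158,408.80 exceeds the $137,250 cap, so the fee is capped at $137,250.00.

$137,250.00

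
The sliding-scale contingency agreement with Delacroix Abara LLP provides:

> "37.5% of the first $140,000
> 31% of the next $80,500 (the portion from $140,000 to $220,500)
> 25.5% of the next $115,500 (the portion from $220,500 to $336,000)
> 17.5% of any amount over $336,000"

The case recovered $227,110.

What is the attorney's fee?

$79,140.55

First $140,000 at 37.5% = $52,500.00
Next $80,500 at 31% = $24,955.00
Remaining $6,610 at 25.5% = $1,685.55
Fee: $52,500.00 + $24,955.00 + $1,685.55 = $79,140.55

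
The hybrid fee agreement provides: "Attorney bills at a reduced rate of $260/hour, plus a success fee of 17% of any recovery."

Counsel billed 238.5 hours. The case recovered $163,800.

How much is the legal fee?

Hourly: 238.5 × $260 = $62,010.00
Success fee: 17% of $163,800 = $27,846.00
Total: $62,010.00 + $27,846.00 = $89,856.00

$89,856.00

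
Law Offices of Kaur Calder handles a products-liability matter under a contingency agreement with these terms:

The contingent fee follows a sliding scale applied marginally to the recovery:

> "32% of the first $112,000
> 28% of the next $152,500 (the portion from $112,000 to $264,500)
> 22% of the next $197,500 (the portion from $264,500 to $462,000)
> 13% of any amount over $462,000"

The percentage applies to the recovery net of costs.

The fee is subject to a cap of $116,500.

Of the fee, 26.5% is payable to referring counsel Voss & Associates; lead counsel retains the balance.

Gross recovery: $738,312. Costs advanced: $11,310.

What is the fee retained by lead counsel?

Fee base (net of costs): $738,312 − $11,310 = $727,002
First $112,000 at 32% = $35,840.00
Next $152,500 at 28% = $42,700.00
Next $197,500 at 22% = $43,450.00
Remaining $265,002 at 13% = $34,450.26
Fee: $35,840.00 + $42,700.00 + $43,450.00 + $34,450.26 = $156,440.26
$156,440.26 exceeds the $116,500 cap, so the fee is capped at $116,500.00.
Referral share: 26.5% of $116,500.00 = $30,872.50; lead counsel retains $116,500.00 − $30,872.50 = $85,627.50.

$85,627.50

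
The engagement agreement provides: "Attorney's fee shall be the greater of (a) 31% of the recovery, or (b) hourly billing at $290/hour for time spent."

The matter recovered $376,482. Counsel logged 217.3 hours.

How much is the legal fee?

$116,709.42

(a) 31% of $376,482 = $116,709.42
(b) 217.3 × $290 = $63,017.00
The greater is (a): $116,709.42.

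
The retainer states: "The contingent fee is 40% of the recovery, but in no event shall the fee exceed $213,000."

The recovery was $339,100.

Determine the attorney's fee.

$135,640.00

40% of $339,100 = $135,640.00
That is under the $213,000 cap.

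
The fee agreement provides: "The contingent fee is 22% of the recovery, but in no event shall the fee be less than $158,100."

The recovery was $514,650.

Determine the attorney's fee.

$158,100.00

22% of $514,650 = $113,223.00
That is below the $158,100 minimum, so the minimum applies.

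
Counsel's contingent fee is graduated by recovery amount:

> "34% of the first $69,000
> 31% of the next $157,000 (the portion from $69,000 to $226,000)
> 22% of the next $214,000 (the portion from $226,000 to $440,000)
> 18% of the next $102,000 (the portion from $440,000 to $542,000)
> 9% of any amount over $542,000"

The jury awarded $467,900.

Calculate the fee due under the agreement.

First $69,000 at 34% = $23,460.00
Next $157,000 at 31% = $48,670.00
Next $214,000 at 22% = $47,080.00
Remaining $27,900 at 18% = $5,022.00
Fee: $23,460.00 + $48,670.00 + $47,080.00 + $5,022.00 = $124,232.00

$124,232.00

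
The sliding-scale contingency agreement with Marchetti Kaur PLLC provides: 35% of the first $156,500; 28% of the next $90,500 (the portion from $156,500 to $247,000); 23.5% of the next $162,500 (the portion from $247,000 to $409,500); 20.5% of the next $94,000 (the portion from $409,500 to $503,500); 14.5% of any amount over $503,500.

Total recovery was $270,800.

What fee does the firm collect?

First $156,500 at 35% = $54,775.00
Next $90,500 at 28% = $25,340.00
Remaining $23,800 at 23.5% = $5,593.00
Fee: $54,775.00 + $25,340.00 + $5,593.00 = $85,708.00

$85,708.00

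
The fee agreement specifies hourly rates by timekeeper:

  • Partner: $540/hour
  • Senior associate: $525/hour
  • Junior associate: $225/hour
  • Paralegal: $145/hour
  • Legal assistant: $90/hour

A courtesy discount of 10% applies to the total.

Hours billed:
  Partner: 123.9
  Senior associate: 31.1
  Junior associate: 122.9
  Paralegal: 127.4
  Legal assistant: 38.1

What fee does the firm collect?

Partner: 123.9 × $540 = $66,906.00
Senior associate: 31.1 × $525 = $16,327.50
Junior associate: 122.9 × $225 = $27,652.50
Paralegal: 127.4 × $145 = $18,473.00
Legal assistant: 38.1 × $90 = $3,429.00
Subtotal: $132,788.00
Less 10% discount: −$13,278.80
Total: $132,788.00 − $13,278.80 = $119,509.20

$119,509.20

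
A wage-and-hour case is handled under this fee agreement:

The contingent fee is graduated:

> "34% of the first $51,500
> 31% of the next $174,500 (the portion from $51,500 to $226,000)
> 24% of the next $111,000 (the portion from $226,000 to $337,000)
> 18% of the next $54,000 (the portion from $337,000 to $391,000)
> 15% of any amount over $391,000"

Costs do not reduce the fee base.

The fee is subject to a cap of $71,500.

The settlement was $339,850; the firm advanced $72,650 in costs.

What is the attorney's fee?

$71,500.00

Fee base is the gross recovery, $339,850; costs are reimbursed separately.
First $51,500 at 34% = $17,510.00
Next $174,500 at 31% = $54,095.00
Next $111,000 at 24% = $26,640.00
Remaining $2,850 at 18% = $513.00
Fee: $17,510.00 + $54,095.00 + $26,640.00 + $513.00 = $98,758.00
$98,758.00 exceeds the $71,500 cap, so the fee is capped at $71,500.00.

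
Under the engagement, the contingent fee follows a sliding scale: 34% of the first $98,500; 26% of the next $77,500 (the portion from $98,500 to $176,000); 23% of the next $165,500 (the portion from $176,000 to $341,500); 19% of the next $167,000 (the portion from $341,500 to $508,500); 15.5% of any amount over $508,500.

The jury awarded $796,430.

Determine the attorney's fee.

First $98,500 at 34% = $33,490.00
Next $77,500 at 26% = $20,150.00
Next $165,500 at 23% = $38,065.00
Next $167,000 at 19% = $31,730.00
Remaining $287,930 at 15.5% = $44,629.15
Fee: $33,490.00 + $20,150.00 + $38,065.00 + $31,730.00 + $44,629.15 = $168,064.15

$168,064.15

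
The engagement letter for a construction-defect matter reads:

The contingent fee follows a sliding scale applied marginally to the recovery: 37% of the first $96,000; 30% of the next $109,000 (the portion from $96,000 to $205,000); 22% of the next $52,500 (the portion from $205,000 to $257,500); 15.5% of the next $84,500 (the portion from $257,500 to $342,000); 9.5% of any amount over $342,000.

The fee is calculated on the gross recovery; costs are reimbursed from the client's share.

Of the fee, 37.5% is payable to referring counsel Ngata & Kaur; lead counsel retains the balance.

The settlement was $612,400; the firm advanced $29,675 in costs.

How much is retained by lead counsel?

$74,097.19

Fee base is the gross recovery, $612,400; costs are reimbursed separately.
First $96,000 at 37% = $35,520.00
Next $109,000 at 30% = $32,700.00
Next $52,500 at 22% = $11,550.00
Next $84,500 at 15.5% = $13,097.50
Remaining $270,400 at 9.5% = $25,688.00
Fee: $35,520.00 + $32,700.00 + $11,550.00 + $13,097.50 + $25,688.00 = $118,555.50
Referral share: 37.5% of $118,555.50 = $44,458.31; lead counsel retains $118,555.50 − $44,458.31 = $74,097.19.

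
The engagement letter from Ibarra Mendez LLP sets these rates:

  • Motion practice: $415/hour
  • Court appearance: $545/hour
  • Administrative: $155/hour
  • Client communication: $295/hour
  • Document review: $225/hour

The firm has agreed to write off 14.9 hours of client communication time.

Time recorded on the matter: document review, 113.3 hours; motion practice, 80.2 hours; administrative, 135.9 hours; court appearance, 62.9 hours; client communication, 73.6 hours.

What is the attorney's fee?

Motion practice: 80.2 × $415 = $33,283.00
Court appearance: 62.9 × $545 = $34,280.50
Administrative: 135.9 × $155 = $21,064.50
Client communication: 73.6 × $295 = $21,712.00
Document review: 113.3 × $225 = $25,492.50
Subtotal: $135,832.50
Write-off: 14.9 × $295 = $4,395.50
Total: $135,832.50 − $4,395.50 = $131,437.00

$131,437.00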